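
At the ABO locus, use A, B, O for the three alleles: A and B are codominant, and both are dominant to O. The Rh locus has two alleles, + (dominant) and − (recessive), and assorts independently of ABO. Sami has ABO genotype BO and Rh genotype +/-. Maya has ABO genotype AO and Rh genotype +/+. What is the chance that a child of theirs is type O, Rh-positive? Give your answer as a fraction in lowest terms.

1/4

ABO cross BO × AO → offspring phenotypes: 1/4 O, 1/4 A, 1/4 B, 1/4 AB.
Rh cross +/- × +/+ → 1 Rh+.
Independent loci: P(type O, Rh-positive) = 1/4 × 1 = 1/4.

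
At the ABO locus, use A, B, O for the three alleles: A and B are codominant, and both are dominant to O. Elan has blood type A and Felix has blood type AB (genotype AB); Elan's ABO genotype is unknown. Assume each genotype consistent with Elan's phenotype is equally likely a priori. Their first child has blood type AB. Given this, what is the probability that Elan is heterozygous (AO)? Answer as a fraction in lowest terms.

1/3

Possible genotypes: Elan ∈ {AA, AO}; Felix ∈ {AB}.
Weight each parental genotype pair by prior × P(type-AB child):
  AA × AB: posterior weight 2/3.
  AO × AB: posterior weight 1/3.
Sum the posterior weight over pairs where Elan is AO: 1/3.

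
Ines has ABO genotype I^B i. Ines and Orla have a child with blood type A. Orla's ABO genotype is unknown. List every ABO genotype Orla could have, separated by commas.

I^A I^A, I^A I^B, I^A i

For each candidate genotype of Orla, check whether crossing it with I^B i can produce every observed child phenotype.
  I^A I^A → possible child types {A, AB} ✓
  I^A I^B → possible child types {A, B, AB} ✓
  I^A i → possible child types {O, A, B, AB} ✓
  I^B I^B → possible child types {B} ✗
  I^B i → possible child types {O, B} ✗
  i i → possible child types {O, B} ✗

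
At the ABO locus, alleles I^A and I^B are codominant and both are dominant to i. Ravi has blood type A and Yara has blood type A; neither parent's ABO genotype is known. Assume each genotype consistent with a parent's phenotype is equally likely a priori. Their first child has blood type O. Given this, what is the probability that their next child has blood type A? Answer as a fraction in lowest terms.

3/4

Possible genotypes: Ravi ∈ {I^A I^A, I^A i}; Yara ∈ {I^A I^A, I^A i}.
Weight each parental genotype pair by prior × P(type-O child):
  I^A i × I^A i: posterior weight 1; P(next child type A) = 3/4.
Weighted sum = 3/4.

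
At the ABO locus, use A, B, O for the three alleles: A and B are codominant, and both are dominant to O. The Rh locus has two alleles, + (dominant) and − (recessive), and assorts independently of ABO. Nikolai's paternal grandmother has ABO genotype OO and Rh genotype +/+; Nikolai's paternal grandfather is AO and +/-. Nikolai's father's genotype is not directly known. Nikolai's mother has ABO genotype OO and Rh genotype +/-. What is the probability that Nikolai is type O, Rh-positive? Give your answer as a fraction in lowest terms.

Nikolai's father's ABO genotype from OO × AO: 1/2 AO, 1/2 OO.
Crossing each possibility with the mother OO and summing P(type O): 1/2·1/2 + 1/2·1 = 3/4.
Similarly for Rh via the father's Rh distribution: P(Rh+) = 7/8.
Independent loci: 3/4 × 7/8 = 21/32.

21/32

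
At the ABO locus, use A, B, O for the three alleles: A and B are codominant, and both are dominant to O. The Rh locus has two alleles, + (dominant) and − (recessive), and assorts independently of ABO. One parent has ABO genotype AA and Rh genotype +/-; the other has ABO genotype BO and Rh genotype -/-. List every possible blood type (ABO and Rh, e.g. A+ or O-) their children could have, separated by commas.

Gametes from AA × BO give offspring ABO genotypes AB, AO, i.e. phenotypes A, AB.
Rh cross +/- × -/- → phenotypes Rh+, Rh-.
Combining independently: A+, A-, AB+, AB-.

A+, A-, AB+, AB-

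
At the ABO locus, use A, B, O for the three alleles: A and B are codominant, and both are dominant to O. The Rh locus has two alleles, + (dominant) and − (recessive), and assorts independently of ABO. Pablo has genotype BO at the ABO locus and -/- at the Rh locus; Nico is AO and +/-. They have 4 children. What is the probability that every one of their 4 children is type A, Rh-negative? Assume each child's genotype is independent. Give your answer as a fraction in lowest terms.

ABO cross BO × AO → 1/4 O, 1/4 A, 1/4 B, 1/4 AB.
Rh cross -/- × +/- → 1/2 Rh+, 1/2 Rh-; so P(type A, Rh-negative) = 1/4 × 1/2 = 1/8 per child.
All 4 independent: (1/8)^4 = 1/4096.

1/4096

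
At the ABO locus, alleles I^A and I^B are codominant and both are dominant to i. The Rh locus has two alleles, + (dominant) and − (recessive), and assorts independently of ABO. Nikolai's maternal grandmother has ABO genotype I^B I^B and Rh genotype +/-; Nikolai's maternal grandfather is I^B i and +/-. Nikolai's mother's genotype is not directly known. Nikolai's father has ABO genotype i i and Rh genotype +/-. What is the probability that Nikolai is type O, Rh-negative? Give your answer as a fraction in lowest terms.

Nikolai's mother's ABO genotype from I^B I^B × I^B i: 1/2 I^B I^B, 1/2 I^B i.
Crossing each possibility with the father i i and summing P(type O): 1/2·0 + 1/2·1/2 = 1/4.
Similarly for Rh via the mother's Rh distribution: P(Rh-) = 1/4.
Independent loci: 1/4 × 1/4 = 1/16.

1/16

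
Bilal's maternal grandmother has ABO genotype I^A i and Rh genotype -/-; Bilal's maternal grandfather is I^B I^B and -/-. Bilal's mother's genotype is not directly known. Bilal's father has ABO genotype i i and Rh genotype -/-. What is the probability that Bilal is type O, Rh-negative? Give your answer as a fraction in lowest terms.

1/4

Bilal's mother's ABO genotype from I^A i × I^B I^B: 1/2 I^A I^B, 1/2 I^B i.
Crossing each possibility with the father i i and summing P(type O): 1/2·0 + 1/2·1/2 = 1/4.
Similarly for Rh via the mother's Rh distribution: P(Rh-) = 1.
Independent loci: 1/4 × 1 = 1/4.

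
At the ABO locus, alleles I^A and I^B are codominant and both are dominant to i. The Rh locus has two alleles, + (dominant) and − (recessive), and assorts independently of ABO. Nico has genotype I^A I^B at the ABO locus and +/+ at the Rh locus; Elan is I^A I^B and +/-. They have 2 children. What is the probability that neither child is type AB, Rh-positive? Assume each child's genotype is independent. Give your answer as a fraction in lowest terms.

1/4

ABO cross I^A I^B × I^A I^B → 1/4 A, 1/4 B, 1/2 AB.
Rh cross +/+ × +/- → 1 Rh+; so P(type AB, Rh-positive) = 1/2 × 1 = 1/2 per child.
P(not type AB, Rh-positive) = 1/2 for one child; (1/2)^2 = 1/4.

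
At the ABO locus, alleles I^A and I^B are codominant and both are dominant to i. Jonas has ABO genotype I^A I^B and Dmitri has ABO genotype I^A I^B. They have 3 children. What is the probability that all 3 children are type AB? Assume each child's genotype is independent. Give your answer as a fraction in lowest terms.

ABO cross I^A I^B × I^A I^B → 1/4 A, 1/4 B, 1/2 AB.
So P(type AB) = 1/2 per child.
All 3 independent: (1/2)^3 = 1/8.

1/8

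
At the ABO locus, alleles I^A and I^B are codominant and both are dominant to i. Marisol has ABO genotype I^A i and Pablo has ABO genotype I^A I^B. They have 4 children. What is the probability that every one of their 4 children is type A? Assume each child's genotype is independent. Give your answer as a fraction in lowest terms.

ABO cross I^A i × I^A I^B → 1/2 A, 1/4 B, 1/4 AB.
So P(type A) = 1/2 per child.
All 4 independent: (1/2)^4 = 1/16.

1/16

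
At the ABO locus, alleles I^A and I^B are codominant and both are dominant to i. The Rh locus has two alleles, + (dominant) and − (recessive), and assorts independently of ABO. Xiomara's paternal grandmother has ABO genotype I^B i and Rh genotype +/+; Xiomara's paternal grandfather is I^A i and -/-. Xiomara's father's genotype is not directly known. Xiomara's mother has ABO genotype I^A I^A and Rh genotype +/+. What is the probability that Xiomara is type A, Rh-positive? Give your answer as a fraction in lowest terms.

3/4

Xiomara's father's ABO genotype from I^B i × I^A i: 1/4 I^A I^B, 1/4 I^A i, 1/4 I^B i, 1/4 i i.
Crossing each possibility with the mother I^A I^A and summing P(type A): 1/4·1/2 + 1/4·1 + 1/4·1/2 + 1/4·1 = 3/4.
Similarly for Rh via the father's Rh distribution: P(Rh+) = 1.
Independent loci: 3/4 × 1 = 3/4.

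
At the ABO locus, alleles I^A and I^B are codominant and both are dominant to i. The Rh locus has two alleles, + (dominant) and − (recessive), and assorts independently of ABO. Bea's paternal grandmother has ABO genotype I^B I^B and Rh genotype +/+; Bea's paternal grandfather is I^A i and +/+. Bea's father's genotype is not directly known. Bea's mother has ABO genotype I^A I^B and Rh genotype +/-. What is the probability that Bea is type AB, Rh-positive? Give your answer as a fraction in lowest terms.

Bea's father's ABO genotype from I^B I^B × I^A i: 1/2 I^A I^B, 1/2 I^B i.
Crossing each possibility with the mother I^A I^B and summing P(type AB): 1/2·1/2 + 1/2·1/4 = 3/8.
Similarly for Rh via the father's Rh distribution: P(Rh+) = 1.
Independent loci: 3/8 × 1 = 3/8.

3/8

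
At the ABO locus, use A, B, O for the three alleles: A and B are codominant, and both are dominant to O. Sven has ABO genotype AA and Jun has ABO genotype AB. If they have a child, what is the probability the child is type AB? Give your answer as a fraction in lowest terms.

1/2

ABO cross AA × AB → offspring phenotypes: 1/2 A, 1/2 AB.
So P(type AB) = 1/2.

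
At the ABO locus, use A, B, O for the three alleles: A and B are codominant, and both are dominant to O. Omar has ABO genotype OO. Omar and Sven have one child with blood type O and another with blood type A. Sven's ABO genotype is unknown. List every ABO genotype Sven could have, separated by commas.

For each candidate genotype of Sven, check whether crossing it with OO can produce every observed child phenotype.
  AA → possible child types {A} ✗
  AB → possible child types {A, B} ✗
  AO → possible child types {O, A} ✓
  BB → possible child types {B} ✗
  BO → possible child types {O, B} ✗
  OO → possible child types {O} ✗

AO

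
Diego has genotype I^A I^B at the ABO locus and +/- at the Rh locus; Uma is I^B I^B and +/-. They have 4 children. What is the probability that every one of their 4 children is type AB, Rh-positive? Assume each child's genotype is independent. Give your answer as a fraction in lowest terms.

81/4096

ABO cross I^A I^B × I^B I^B → 1/2 B, 1/2 AB.
Rh cross +/- × +/- → 3/4 Rh+, 1/4 Rh-; so P(type AB, Rh-positive) = 1/2 × 3/4 = 3/8 per child.
All 4 independent: (3/8)^4 = 81/4096.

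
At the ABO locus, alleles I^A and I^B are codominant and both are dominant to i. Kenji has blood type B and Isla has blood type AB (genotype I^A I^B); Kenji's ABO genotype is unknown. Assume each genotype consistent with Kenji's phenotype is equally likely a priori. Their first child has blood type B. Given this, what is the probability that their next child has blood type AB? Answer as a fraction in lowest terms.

3/8

Possible genotypes: Kenji ∈ {I^B I^B, I^B i}; Isla ∈ {I^A I^B}.
Weight each parental genotype pair by prior × P(type-B child):
  I^B I^B × I^A I^B: posterior weight 1/2; P(next child type AB) = 1/2.
  I^B i × I^A I^B: posterior weight 1/2; P(next child type AB) = 1/4.
Weighted sum = 3/8.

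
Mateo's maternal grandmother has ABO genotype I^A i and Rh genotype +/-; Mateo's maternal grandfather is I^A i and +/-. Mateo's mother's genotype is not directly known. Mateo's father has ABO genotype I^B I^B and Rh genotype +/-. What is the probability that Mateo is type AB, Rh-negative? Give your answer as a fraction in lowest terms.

1/8

Mateo's mother's ABO genotype from I^A i × I^A i: 1/4 I^A I^A, 1/2 I^A i, 1/4 i i.
Crossing each possibility with the father I^B I^B and summing P(type AB): 1/4·1 + 1/2·1/2 + 1/4·0 = 1/2.
Similarly for Rh via the mother's Rh distribution: P(Rh-) = 1/4.
Independent loci: 1/2 × 1/4 = 1/8.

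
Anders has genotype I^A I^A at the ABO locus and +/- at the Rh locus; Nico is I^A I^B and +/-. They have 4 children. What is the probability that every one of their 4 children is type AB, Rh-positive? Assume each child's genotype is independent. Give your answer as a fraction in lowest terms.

81/4096

ABO cross I^A I^A × I^A I^B → 1/2 A, 1/2 AB.
Rh cross +/- × +/- → 3/4 Rh+, 1/4 Rh-; so P(type AB, Rh-positive) = 1/2 × 3/4 = 3/8 per child.
All 4 independent: (3/8)^4 = 81/4096.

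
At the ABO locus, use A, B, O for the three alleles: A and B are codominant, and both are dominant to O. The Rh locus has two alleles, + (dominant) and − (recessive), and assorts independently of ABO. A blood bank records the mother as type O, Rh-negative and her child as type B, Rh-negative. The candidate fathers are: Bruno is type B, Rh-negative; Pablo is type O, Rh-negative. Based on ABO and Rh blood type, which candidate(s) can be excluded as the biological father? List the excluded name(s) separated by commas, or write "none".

Pablo

A candidate is excluded only if no genotype consistent with his phenotype could produce a type B, Rh-negative child with a type O, Rh-negative mother.
Pablo (type O, Rh-): no genotype consistent with that phenotype can produce a type-B Rh- child with a type-O mother.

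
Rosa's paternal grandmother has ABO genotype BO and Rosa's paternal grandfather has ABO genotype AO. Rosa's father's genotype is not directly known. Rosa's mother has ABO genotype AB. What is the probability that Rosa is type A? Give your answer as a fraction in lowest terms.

3/8

Rosa's father's ABO genotype from BO × AO: 1/4 AB, 1/4 AO, 1/4 BO, 1/4 OO.
Crossing each possibility with the mother AB and summing P(type A): 1/4·1/4 + 1/4·1/2 + 1/4·1/4 + 1/4·1/2 = 3/8.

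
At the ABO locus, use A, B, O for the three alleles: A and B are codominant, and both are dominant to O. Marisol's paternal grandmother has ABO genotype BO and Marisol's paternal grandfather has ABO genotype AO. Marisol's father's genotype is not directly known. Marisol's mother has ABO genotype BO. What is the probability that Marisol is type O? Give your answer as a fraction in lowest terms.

1/4

Marisol's father's ABO genotype from BO × AO: 1/4 AB, 1/4 AO, 1/4 BO, 1/4 OO.
Crossing each possibility with the mother BO and summing P(type O): 1/4·0 + 1/4·1/4 + 1/4·1/4 + 1/4·1/2 = 1/4.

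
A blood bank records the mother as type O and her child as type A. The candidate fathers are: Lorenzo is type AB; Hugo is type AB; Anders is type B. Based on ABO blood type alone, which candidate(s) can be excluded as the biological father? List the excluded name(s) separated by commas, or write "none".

A candidate is excluded only if no genotype consistent with his phenotype could produce a type A child with a type O mother.
Anders (type B): no genotype consistent with that phenotype can produce a type-A child with a type-O mother.

Anders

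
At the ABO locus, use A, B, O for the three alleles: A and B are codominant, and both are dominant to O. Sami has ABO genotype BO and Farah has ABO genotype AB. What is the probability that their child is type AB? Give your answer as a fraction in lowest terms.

1/4

ABO cross BO × AB → offspring phenotypes: 1/4 A, 1/2 B, 1/4 AB.
So P(type AB) = 1/4.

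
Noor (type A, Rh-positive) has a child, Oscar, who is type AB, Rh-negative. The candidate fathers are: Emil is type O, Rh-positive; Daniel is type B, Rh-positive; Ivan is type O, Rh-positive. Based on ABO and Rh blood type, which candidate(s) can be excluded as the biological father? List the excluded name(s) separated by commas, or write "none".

A candidate is excluded only if no genotype consistent with his phenotype could produce a type AB, Rh-negative child with a type A, Rh-positive mother.
Emil (type O, Rh+): no genotype consistent with that phenotype can produce a type-AB Rh- child with a type-A mother.
Ivan (type O, Rh+): no genotype consistent with that phenotype can produce a type-AB Rh- child with a type-A mother.

Emil, Ivan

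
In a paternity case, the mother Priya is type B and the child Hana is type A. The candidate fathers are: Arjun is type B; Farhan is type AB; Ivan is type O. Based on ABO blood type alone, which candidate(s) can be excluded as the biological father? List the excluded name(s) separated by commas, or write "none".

A candidate is excluded only if no genotype consistent with his phenotype could produce a type A child with a type B mother.
Arjun (type B): no genotype consistent with that phenotype can produce a type-A child with a type-B mother.
Ivan (type O): no genotype consistent with that phenotype can produce a type-A child with a type-B mother.

Arjun, Ivan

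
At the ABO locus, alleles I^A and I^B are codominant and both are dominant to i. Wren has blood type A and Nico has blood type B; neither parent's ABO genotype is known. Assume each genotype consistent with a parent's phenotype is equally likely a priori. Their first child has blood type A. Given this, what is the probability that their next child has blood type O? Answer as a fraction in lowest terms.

Possible genotypes: Wren ∈ {I^A I^A, I^A i}; Nico ∈ {I^B I^B, I^B i}.
Weight each parental genotype pair by prior × P(type-A child):
  I^A I^A × I^B i: posterior weight 2/3; P(next child type O) = 0.
  I^A i × I^B i: posterior weight 1/3; P(next child type O) = 1/4.
Weighted sum = 1/12.

1/12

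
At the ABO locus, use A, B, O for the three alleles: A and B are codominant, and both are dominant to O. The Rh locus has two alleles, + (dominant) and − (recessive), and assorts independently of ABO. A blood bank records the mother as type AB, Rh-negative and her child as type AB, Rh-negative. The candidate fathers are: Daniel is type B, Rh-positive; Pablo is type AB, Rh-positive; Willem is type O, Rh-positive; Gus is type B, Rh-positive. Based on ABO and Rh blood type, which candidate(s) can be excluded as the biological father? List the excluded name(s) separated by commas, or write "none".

Willem

A candidate is excluded only if no genotype consistent with his phenotype could produce a type AB, Rh-negative child with a type AB, Rh-negative mother.
Willem (type O, Rh+): no genotype consistent with that phenotype can produce a type-AB Rh- child with a type-AB mother.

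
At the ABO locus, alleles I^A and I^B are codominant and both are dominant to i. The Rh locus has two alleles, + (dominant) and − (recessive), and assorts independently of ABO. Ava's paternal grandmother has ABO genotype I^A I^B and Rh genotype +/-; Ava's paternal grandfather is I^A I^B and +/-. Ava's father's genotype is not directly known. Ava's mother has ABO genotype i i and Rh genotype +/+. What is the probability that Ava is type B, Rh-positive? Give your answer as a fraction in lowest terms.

Ava's father's ABO genotype from I^A I^B × I^A I^B: 1/4 I^A I^A, 1/2 I^A I^B, 1/4 I^B I^B.
Crossing each possibility with the mother i i and summing P(type B): 1/4·0 + 1/2·1/2 + 1/4·1 = 1/2.
Similarly for Rh via the father's Rh distribution: P(Rh+) = 1.
Independent loci: 1/2 × 1 = 1/2.

1/2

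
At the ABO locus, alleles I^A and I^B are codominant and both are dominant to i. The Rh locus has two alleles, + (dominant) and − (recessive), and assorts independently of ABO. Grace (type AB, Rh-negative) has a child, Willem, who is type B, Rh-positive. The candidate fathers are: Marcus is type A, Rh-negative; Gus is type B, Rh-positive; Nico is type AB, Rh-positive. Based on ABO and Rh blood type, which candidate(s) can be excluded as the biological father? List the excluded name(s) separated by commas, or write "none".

A candidate is excluded only if no genotype consistent with his phenotype could produce a type B, Rh-positive child with a type AB, Rh-negative mother.
Marcus (type A, Rh-): no genotype consistent with that phenotype can produce a type-B Rh+ child with a type-AB mother.

Marcus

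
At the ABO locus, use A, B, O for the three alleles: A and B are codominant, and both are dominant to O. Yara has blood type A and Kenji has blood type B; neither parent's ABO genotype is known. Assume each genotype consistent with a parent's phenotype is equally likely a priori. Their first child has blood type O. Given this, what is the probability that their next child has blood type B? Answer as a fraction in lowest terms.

1/4

Possible genotypes: Yara ∈ {AA, AO}; Kenji ∈ {BB, BO}.
Weight each parental genotype pair by prior × P(type-O child):
  AO × BO: posterior weight 1; P(next child type B) = 1/4.
Weighted sum = 1/4.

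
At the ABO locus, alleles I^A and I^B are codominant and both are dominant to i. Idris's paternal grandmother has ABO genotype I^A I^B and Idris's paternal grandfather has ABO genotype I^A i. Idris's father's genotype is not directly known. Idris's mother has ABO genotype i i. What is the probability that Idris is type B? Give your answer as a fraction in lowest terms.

Idris's father's ABO genotype from I^A I^B × I^A i: 1/4 I^A I^A, 1/4 I^A I^B, 1/4 I^A i, 1/4 I^B i.
Crossing each possibility with the mother i i and summing P(type B): 1/4·0 + 1/4·1/2 + 1/4·0 + 1/4·1/2 = 1/4.

1/4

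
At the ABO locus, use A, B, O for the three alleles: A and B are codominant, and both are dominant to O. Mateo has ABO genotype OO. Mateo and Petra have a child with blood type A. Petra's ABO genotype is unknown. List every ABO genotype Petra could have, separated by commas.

For each candidate genotype of Petra, check whether crossing it with OO can produce every observed child phenotype.
  AA → possible child types {A} ✓
  AB → possible child types {A, B} ✓
  AO → possible child types {O, A} ✓
  BB → possible child types {B} ✗
  BO → possible child types {O, B} ✗
  OO → possible child types {O} ✗

AA, AB, AO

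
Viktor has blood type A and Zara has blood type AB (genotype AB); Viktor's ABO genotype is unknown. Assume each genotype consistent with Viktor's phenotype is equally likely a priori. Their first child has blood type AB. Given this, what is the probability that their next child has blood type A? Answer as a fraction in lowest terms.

Possible genotypes: Viktor ∈ {AA, AO}; Zara ∈ {AB}.
Weight each parental genotype pair by prior × P(type-AB child):
  AA × AB: posterior weight 2/3; P(next child type A) = 1/2.
  AO × AB: posterior weight 1/3; P(next child type A) = 1/2.
Weighted sum = 1/2.

1/2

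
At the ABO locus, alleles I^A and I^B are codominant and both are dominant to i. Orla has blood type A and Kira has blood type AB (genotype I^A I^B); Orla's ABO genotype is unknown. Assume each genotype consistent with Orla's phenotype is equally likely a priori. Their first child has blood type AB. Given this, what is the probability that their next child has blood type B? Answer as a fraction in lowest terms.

Possible genotypes: Orla ∈ {I^A I^A, I^A i}; Kira ∈ {I^A I^B}.
Weight each parental genotype pair by prior × P(type-AB child):
  I^A I^A × I^A I^B: posterior weight 2/3; P(next child type B) = 0.
  I^A i × I^A I^B: posterior weight 1/3; P(next child type B) = 1/4.
Weighted sum = 1/12.

1/12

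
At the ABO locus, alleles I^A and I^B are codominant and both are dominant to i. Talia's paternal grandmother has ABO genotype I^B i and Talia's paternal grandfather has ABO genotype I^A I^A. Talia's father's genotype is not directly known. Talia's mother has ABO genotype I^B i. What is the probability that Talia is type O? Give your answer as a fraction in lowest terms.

1/8

Talia's father's ABO genotype from I^B i × I^A I^A: 1/2 I^A I^B, 1/2 I^A i.
Crossing each possibility with the mother I^B i and summing P(type O): 1/2·0 + 1/2·1/4 = 1/8.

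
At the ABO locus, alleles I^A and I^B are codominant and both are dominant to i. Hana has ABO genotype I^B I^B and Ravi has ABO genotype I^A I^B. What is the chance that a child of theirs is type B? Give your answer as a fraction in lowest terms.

ABO cross I^B I^B × I^A I^B → offspring phenotypes: 1/2 B, 1/2 AB.
So P(type B) = 1/2.

1/2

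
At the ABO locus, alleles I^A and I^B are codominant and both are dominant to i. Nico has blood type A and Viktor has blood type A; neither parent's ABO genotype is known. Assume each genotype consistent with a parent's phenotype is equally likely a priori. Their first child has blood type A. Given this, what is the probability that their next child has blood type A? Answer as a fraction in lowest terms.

19/20

Possible genotypes: Nico ∈ {I^A I^A, I^A i}; Viktor ∈ {I^A I^A, I^A i}.
Weight each parental genotype pair by prior × P(type-A child):
  I^A I^A × I^A I^A: posterior weight 4/15; P(next child type A) = 1.
  I^A I^A × I^A i: posterior weight 4/15; P(next child type A) = 1.
  I^A i × I^A I^A: posterior weight 4/15; P(next child type A) = 1.
  I^A i × I^A i: posterior weight 1/5; P(next child type A) = 3/4.
Weighted sum = 19/20.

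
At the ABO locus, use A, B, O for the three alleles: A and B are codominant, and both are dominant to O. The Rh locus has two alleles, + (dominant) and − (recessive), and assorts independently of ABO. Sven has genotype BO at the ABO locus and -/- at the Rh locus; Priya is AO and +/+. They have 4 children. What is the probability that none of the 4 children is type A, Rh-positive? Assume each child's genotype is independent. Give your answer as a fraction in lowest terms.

ABO cross BO × AO → 1/4 O, 1/4 A, 1/4 B, 1/4 AB.
Rh cross -/- × +/+ → 1 Rh+; so P(type A, Rh-positive) = 1/4 × 1 = 1/4 per child.
P(not type A, Rh-positive) = 3/4 for one child; (3/4)^4 = 81/256.

81/256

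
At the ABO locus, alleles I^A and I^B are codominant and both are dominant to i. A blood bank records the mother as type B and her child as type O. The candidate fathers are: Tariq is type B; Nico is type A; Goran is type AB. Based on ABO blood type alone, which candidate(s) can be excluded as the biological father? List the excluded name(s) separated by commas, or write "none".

A candidate is excluded only if no genotype consistent with his phenotype could produce a type O child with a type B mother.
Goran (type AB): no genotype consistent with that phenotype can produce a type-O child with a type-B mother.

Goran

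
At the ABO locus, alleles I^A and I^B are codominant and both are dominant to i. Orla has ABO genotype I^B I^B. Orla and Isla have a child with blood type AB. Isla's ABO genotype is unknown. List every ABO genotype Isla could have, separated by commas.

I^A I^A, I^A I^B, I^A i

For each candidate genotype of Isla, check whether crossing it with I^B I^B can produce every observed child phenotype.
  I^A I^A → possible child types {AB} ✓
  I^A I^B → possible child types {B, AB} ✓
  I^A i → possible child types {B, AB} ✓
  I^B I^B → possible child types {B} ✗
  I^B i → possible child types {B} ✗
  i i → possible child types {B} ✗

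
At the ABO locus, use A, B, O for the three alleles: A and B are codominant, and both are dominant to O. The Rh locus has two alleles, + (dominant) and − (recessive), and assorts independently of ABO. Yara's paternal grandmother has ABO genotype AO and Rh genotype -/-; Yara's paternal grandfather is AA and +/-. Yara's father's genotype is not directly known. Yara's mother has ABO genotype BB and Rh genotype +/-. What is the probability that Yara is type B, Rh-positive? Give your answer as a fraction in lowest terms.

5/32

Yara's father's ABO genotype from AO × AA: 1/2 AA, 1/2 AO.
Crossing each possibility with the mother BB and summing P(type B): 1/2·0 + 1/2·1/2 = 1/4.
Similarly for Rh via the father's Rh distribution: P(Rh+) = 5/8.
Independent loci: 1/4 × 5/8 = 5/32.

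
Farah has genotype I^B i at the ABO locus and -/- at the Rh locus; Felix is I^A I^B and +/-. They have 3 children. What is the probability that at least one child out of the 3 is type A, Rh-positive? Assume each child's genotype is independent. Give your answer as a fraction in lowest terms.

ABO cross I^B i × I^A I^B → 1/4 A, 1/2 B, 1/4 AB.
Rh cross -/- × +/- → 1/2 Rh+, 1/2 Rh-; so P(type A, Rh-positive) = 1/4 × 1/2 = 1/8 per child.
P(none) = (7/8)^3 = 343/512; P(at least one) = 1 − 343/512 = 169/512.

169/512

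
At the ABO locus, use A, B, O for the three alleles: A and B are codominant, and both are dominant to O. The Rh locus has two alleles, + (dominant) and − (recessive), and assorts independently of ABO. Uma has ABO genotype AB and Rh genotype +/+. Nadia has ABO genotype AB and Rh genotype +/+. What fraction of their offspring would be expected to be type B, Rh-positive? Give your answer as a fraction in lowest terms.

ABO cross AB × AB → offspring phenotypes: 1/4 A, 1/4 B, 1/2 AB.
Rh cross +/+ × +/+ → 1 Rh+.
Independent loci: P(type B, Rh-positive) = 1/4 × 1 = 1/4.

1/4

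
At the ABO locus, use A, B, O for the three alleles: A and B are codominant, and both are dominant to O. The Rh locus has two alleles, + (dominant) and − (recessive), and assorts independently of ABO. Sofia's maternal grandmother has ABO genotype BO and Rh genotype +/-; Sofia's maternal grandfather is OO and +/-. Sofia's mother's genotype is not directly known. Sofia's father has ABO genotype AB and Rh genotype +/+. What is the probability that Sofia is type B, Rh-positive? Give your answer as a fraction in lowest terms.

1/2

Sofia's mother's ABO genotype from BO × OO: 1/2 BO, 1/2 OO.
Crossing each possibility with the father AB and summing P(type B): 1/2·1/2 + 1/2·1/2 = 1/2.
Similarly for Rh via the mother's Rh distribution: P(Rh+) = 1.
Independent loci: 1/2 × 1 = 1/2.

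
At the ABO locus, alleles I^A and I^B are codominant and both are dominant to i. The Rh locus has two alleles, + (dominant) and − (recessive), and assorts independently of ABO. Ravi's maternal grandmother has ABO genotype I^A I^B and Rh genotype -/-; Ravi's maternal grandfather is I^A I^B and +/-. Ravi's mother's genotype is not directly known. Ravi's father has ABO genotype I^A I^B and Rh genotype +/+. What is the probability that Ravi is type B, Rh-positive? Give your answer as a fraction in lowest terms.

Ravi's mother's ABO genotype from I^A I^B × I^A I^B: 1/4 I^A I^A, 1/2 I^A I^B, 1/4 I^B I^B.
Crossing each possibility with the father I^A I^B and summing P(type B): 1/4·0 + 1/2·1/4 + 1/4·1/2 = 1/4.
Similarly for Rh via the mother's Rh distribution: P(Rh+) = 1.
Independent loci: 1/4 × 1 = 1/4.

1/4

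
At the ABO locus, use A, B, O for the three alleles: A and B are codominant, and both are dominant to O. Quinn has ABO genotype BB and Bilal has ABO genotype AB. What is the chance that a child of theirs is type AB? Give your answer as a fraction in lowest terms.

1/2

ABO cross BB × AB → offspring phenotypes: 1/2 B, 1/2 AB.
So P(type AB) = 1/2.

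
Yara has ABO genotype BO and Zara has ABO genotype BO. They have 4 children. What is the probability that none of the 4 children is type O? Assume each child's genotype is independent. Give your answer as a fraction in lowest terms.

81/256

ABO cross BO × BO → 1/4 O, 3/4 B.
So P(type O) = 1/4 per child.
P(not type O) = 3/4 for one child; (3/4)^4 = 81/256.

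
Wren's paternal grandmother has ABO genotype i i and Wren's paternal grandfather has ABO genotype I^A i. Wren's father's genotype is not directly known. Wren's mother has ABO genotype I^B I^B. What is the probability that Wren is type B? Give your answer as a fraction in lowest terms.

Wren's father's ABO genotype from i i × I^A i: 1/2 I^A i, 1/2 i i.
Crossing each possibility with the mother I^B I^B and summing P(type B): 1/2·1/2 + 1/2·1 = 3/4.

3/4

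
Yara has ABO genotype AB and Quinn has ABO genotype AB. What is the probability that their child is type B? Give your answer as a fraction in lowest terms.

ABO cross AB × AB → offspring phenotypes: 1/4 A, 1/4 B, 1/2 AB.
So P(type B) = 1/4.

1/4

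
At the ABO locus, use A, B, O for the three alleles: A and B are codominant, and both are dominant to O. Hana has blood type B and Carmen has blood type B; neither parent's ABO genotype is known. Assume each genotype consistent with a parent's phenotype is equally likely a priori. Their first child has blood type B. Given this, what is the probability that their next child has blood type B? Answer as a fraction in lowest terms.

Possible genotypes: Hana ∈ {BB, BO}; Carmen ∈ {BB, BO}.
Weight each parental genotype pair by prior × P(type-B child):
  BB × BB: posterior weight 4/15; P(next child type B) = 1.
  BB × BO: posterior weight 4/15; P(next child type B) = 1.
  BO × BB: posterior weight 4/15; P(next child type B) = 1.
  BO × BO: posterior weight 1/5; P(next child type B) = 3/4.
Weighted sum = 19/20.

19/20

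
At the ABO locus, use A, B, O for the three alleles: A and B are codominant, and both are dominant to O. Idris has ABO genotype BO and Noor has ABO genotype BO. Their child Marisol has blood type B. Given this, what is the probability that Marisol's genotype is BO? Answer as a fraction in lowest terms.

Cross BO × BO → 1/4 BB, 1/2 BO, 1/4 OO.
Type-B genotypes among offspring: BB (1/4), BO (1/2); total 3/4.
P(BO | type B) = (1/2) / (3/4) = 2/3.

2/3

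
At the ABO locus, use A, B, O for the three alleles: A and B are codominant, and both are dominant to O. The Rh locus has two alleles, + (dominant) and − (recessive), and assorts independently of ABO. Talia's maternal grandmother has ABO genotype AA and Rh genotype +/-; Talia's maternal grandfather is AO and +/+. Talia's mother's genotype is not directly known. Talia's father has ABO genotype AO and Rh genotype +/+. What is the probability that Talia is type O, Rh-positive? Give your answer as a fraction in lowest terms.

1/8

Talia's mother's ABO genotype from AA × AO: 1/2 AA, 1/2 AO.
Crossing each possibility with the father AO and summing P(type O): 1/2·0 + 1/2·1/4 = 1/8.
Similarly for Rh via the mother's Rh distribution: P(Rh+) = 1.
Independent loci: 1/8 × 1 = 1/8.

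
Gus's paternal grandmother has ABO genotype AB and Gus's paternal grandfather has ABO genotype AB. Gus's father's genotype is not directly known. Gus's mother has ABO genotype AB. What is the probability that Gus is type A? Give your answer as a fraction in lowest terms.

Gus's father's ABO genotype from AB × AB: 1/4 AA, 1/2 AB, 1/4 BB.
Crossing each possibility with the mother AB and summing P(type A): 1/4·1/2 + 1/2·1/4 + 1/4·0 = 1/4.

1/4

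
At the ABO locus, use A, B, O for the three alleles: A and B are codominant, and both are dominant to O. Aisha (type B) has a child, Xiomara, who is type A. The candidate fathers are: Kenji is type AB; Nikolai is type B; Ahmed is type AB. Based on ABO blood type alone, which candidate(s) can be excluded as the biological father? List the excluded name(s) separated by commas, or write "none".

Nikolai

A candidate is excluded only if no genotype consistent with his phenotype could produce a type A child with a type B mother.
Nikolai (type B): no genotype consistent with that phenotype can produce a type-A child with a type-B mother.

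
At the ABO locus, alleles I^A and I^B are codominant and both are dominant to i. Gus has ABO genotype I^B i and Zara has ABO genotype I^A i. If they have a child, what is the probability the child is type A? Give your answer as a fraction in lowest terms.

1/4

ABO cross I^B i × I^A i → offspring phenotypes: 1/4 O, 1/4 A, 1/4 B, 1/4 AB.
So P(type A) = 1/4.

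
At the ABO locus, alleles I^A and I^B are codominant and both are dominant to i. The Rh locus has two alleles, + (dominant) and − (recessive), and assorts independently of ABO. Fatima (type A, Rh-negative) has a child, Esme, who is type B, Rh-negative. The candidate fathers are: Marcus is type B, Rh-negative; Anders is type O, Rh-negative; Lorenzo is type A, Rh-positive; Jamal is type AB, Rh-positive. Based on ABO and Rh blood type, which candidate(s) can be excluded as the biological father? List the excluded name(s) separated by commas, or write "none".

Anders, Lorenzo

A candidate is excluded only if no genotype consistent with his phenotype could produce a type B, Rh-negative child with a type A, Rh-negative mother.
Anders (type O, Rh-): no genotype consistent with that phenotype can produce a type-B Rh- child with a type-A mother.
Lorenzo (type A, Rh+): no genotype consistent with that phenotype can produce a type-B Rh- child with a type-A mother.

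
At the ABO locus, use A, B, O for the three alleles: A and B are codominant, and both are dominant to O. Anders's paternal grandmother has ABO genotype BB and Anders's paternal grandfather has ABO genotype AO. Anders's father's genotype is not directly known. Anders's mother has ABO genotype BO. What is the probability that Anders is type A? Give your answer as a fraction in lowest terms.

Anders's father's ABO genotype from BB × AO: 1/2 AB, 1/2 BO.
Crossing each possibility with the mother BO and summing P(type A): 1/2·1/4 + 1/2·0 = 1/8.

1/8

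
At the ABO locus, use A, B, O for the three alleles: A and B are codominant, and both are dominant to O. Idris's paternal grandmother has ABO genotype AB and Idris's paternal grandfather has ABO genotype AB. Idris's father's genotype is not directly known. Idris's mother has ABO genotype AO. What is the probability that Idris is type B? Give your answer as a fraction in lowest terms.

Idris's father's ABO genotype from AB × AB: 1/4 AA, 1/2 AB, 1/4 BB.
Crossing each possibility with the mother AO and summing P(type B): 1/4·0 + 1/2·1/4 + 1/4·1/2 = 1/4.

1/4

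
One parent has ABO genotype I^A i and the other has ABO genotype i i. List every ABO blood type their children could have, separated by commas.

O, A

Gametes from I^A i × i i give offspring ABO genotypes I^A i, i i, i.e. phenotypes O, A.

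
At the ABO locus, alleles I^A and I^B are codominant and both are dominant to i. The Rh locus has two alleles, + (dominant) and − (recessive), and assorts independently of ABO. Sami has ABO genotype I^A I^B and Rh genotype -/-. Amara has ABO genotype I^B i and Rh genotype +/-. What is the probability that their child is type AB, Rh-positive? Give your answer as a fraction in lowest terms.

1/8

ABO cross I^A I^B × I^B i → offspring phenotypes: 1/4 A, 1/2 B, 1/4 AB.
Rh cross -/- × +/- → 1/2 Rh+, 1/2 Rh-.
Independent loci: P(type AB, Rh-positive) = 1/4 × 1/2 = 1/8.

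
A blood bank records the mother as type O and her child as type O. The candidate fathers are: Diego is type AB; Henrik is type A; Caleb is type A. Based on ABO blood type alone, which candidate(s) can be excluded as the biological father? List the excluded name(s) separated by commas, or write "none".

Diego

A candidate is excluded only if no genotype consistent with his phenotype could produce a type O child with a type O mother.
Diego (type AB): no genotype consistent with that phenotype can produce a type-O child with a type-O mother.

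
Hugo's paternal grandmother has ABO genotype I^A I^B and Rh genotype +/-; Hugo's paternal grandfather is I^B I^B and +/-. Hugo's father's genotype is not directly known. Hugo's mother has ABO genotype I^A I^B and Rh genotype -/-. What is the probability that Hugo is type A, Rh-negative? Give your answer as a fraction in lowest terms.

Hugo's father's ABO genotype from I^A I^B × I^B I^B: 1/2 I^A I^B, 1/2 I^B I^B.
Crossing each possibility with the mother I^A I^B and summing P(type A): 1/2·1/4 + 1/2·0 = 1/8.
Similarly for Rh via the father's Rh distribution: P(Rh-) = 1/2.
Independent loci: 1/8 × 1/2 = 1/16.

1/16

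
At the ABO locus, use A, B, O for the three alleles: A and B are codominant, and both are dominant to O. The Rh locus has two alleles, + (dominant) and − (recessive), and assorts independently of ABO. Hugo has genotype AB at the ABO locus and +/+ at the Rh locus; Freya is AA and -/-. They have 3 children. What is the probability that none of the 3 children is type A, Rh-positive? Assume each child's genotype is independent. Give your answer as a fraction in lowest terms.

ABO cross AB × AA → 1/2 A, 1/2 AB.
Rh cross +/+ × -/- → 1 Rh+; so P(type A, Rh-positive) = 1/2 × 1 = 1/2 per child.
P(not type A, Rh-positive) = 1/2 for one child; (1/2)^3 = 1/8.

1/8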